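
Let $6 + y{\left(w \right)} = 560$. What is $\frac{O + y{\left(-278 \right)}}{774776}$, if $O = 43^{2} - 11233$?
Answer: $- \frac{4415}{387388} \approx -0.011397$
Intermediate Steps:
$y{\left(w \right)} = 554$ ($y{\left(w \right)} = -6 + 560 = 554$)
$O = -9384$ ($O = 1849 - 11233 = -9384$)
$\frac{O + y{\left(-278 \right)}}{774776} = \frac{-9384 + 554}{774776} = \left(-8830\right) \frac{1}{774776} = - \frac{4415}{387388}$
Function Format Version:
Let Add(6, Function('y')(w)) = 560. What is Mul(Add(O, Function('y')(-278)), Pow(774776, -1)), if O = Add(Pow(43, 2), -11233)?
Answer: Rational(-4415, 387388) ≈ -0.011397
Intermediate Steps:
Function('y')(w) = 554 (Function('y')(w) = Add(-6, 560) = 554)
O = -9384 (O = Add(1849, -11233) = -9384)
Mul(Add(O, Function('y')(-278)), Pow(774776, -1)) = Mul(Add(-9384, 554), Pow(774776, -1)) = Mul(-8830, Rational(1, 774776)) = Rational(-4415, 387388)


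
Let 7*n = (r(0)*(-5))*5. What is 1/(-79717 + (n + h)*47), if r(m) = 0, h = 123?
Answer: -1/73936 ≈ -1.3525e-5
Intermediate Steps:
n = 0 (n = ((0*(-5))*5)/7 = (0*5)/7 = (⅐)*0 = 0)
1/(-79717 + (n + h)*47) = 1/(-79717 + (0 + 123)*47) = 1/(-79717 + 123*47) = 1/(-79717 + 5781) = 1/(-73936) = -1/73936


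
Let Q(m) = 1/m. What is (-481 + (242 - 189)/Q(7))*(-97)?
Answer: 10670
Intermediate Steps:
(-481 + (242 - 189)/Q(7))*(-97) = (-481 + (242 - 189)/(1/7))*(-97) = (-481 + 53/(1/7))*(-97) = (-481 + 53*7)*(-97) = (-481 + 371)*(-97) = -110*(-97) = 10670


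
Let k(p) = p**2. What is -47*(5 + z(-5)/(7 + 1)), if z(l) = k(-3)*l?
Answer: 235/8 ≈ 29.375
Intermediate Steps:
z(l) = 9*l (z(l) = (-3)**2*l = 9*l)
-47*(5 + z(-5)/(7 + 1)) = -47*(5 + (9*(-5))/(7 + 1)) = -47*(5 - 45/8) = -47*(-5/8) = 235/8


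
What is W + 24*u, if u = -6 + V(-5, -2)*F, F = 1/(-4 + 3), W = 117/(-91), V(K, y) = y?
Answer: -681/7 ≈ -97.286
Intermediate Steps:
W = -9/7 (W = 117*(-1/91) = -9/7 ≈ -1.2857)
F = -1 (F = 1/(-1) = -1)
u = -4 (u = -6 - 2*(-1) = -6 + 2 = -4)
W + 24*u = -9/7 + 24*(-4) = -9/7 - 96 = -681/7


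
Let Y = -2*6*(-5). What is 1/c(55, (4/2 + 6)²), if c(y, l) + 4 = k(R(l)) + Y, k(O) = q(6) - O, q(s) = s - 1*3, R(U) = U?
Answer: -⅕ ≈ -0.20000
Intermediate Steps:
q(s) = -3 + s (q(s) = s - 3 = -3 + s)
k(O) = 3 - O (k(O) = (-3 + 6) - O = 3 - O)
Y = 60 (Y = -12*(-5) = 60)
c(y, l) = 59 - l (c(y, l) = -4 + ((3 - l) + 60) = -4 + (63 - l) = 59 - l)
1/c(55, (4/2 + 6)²) = 1/(59 - (4/2 + 6)²) = 1/(59 - (4*(½) + 6)²) = 1/(59 - (2 + 6)²) = 1/(59 - 1*8²) = 1/(59 - 1*64) = 1/(59 - 64) = 1/(-5) = -⅕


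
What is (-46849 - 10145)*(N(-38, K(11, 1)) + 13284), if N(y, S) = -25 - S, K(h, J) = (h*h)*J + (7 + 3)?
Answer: -748217232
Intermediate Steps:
K(h, J) = 10 + J*h² (K(h, J) = h²*J + 10 = J*h² + 10 = 10 + J*h²)
(-46849 - 10145)*(N(-38, K(11, 1)) + 13284) = (-46849 - 10145)*((-25 - (10 + 1*11²)) + 13284) = -56994*((-25 - (10 + 1*121)) + 13284) = -56994*((-25 - (10 + 121)) + 13284) = -56994*((-25 - 1*131) + 13284) = -56994*((-25 - 131) + 13284) = -56994*(-156 + 13284) = -56994*13128 = -748217232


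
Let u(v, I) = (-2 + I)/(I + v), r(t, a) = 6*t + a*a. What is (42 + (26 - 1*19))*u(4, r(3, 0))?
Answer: 392/11 ≈ 35.636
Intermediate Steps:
r(t, a) = a**2 + 6*t (r(t, a) = 6*t + a**2 = a**2 + 6*t)
u(v, I) = (-2 + I)/(I + v)
(42 + (26 - 1*19))*u(4, r(3, 0)) = (42 + (26 - 1*19))*((-2 + (0**2 + 6*3))/((0**2 + 6*3) + 4)) = (42 + (26 - 19))*((-2 + (0 + 18))/((0 + 18) + 4)) = (42 + 7)*((-2 + 18)/(18 + 4)) = 49*(16/22) = 49*((1/22)*16) = 49*(8/11) = 392/11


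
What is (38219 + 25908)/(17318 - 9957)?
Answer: 64127/7361 ≈ 8.7117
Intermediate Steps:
(38219 + 25908)/(17318 - 9957) = 64127/7361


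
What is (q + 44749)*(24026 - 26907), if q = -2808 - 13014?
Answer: -83338687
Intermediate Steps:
q = -15822
(q + 44749)*(24026 - 26907) = (-15822 + 44749)*(24026 - 26907) = 28927*(-2881) = -83338687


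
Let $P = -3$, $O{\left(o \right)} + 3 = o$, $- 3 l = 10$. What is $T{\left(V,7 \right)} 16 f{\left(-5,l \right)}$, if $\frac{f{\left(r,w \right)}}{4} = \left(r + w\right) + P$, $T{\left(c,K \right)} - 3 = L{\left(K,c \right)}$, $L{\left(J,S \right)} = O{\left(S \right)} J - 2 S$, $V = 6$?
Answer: $-8704$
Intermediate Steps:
$l = - \frac{10}{3}$ ($l = \left(- \frac{1}{3}\right) 10 = - \frac{10}{3} \approx -3.3333$)
$O{\left(o \right)} = -3 + o$
$L{\left(J,S \right)} = - 2 S + J \left(-3 + S\right)$ ($L{\left(J,S \right)} = \left(-3 + S\right) J - 2 S = J \left(-3 + S\right) - 2 S = - 2 S + J \left(-3 + S\right)$)
$T{\left(c,K \right)} = 3 - 2 c + K \left(-3 + c\right)$ ($T{\left(c,K \right)} = 3 + \left(- 2 c + K \left(-3 + c\right)\right) = 3 - 2 c + K \left(-3 + c\right)$)
$f{\left(r,w \right)} = -12 + 4 r + 4 w$ ($f{\left(r,w \right)} = 4 \left(\left(r + w\right) - 3\right) = 4 \left(-3 + r + w\right) = -12 + 4 r + 4 w$)
$T{\left(V,7 \right)} 16 f{\left(-5,l \right)} = \left(3 - 12 + 7 \left(-3 + 6\right)\right) 16 \left(-12 + 4 \left(-5\right) + 4 \left(- \frac{10}{3}\right)\right) = \left(3 - 12 + 7 \cdot 3\right) 16 \left(-12 - 20 - \frac{40}{3}\right) = \left(3 - 12 + 21\right) 16 \left(- \frac{136}{3}\right) = 12 \cdot 16 \left(- \frac{136}{3}\right) = 192 \left(- \frac{136}{3}\right) = -8704$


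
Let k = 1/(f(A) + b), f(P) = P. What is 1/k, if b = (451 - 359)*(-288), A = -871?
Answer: -27367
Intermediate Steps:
b = -26496 (b = 92*(-288) = -26496)
k = -1/27367 (k = 1/(-871 - 26496) = 1/(-27367) = -1/27367 ≈ -3.6540e-5)
1/k = 1/(-1/27367) = -27367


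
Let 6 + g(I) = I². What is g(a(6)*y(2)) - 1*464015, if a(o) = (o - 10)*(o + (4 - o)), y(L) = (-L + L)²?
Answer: -464021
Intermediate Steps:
y(L) = 0 (y(L) = 0² = 0)
a(o) = -40 + 4*o (a(o) = (-10 + o)*4 = -40 + 4*o)
g(I) = -6 + I²
g(a(6)*y(2)) - 1*464015 = (-6 + ((-40 + 4*6)*0)²) - 1*464015 = (-6 + ((-40 + 24)*0)²) - 464015 = (-6 + (-16*0)²) - 464015 = (-6 + 0²) - 464015 = (-6 + 0) - 464015 = -6 - 464015 = -464021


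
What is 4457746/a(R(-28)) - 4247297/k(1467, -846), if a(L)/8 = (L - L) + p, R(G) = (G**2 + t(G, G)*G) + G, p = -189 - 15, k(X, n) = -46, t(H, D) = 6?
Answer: 1681633097/18768 ≈ 89601.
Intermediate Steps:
p = -204
R(G) = G**2 + 7*G (R(G) = (G**2 + 6*G) + G = G**2 + 7*G)
a(L) = -1632 (a(L) = 8*((L - L) - 204) = 8*(0 - 204) = 8*(-204) = -1632)
4457746/a(R(-28)) - 4247297/k(1467, -846) = 4457746/(-1632) - 4247297/(-46) = 4457746*(-1/1632) - 4247297*(-1/46) = -2228873/816 + 4247297/46 = 1681633097/18768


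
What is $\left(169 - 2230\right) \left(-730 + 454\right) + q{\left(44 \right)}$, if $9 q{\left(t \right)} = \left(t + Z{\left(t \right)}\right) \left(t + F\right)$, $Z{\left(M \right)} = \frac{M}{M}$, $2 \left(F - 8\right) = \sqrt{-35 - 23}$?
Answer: $569096 + \frac{5 i \sqrt{58}}{2} \approx 5.691 \cdot 10^{5} + 19.039 i$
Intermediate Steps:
$F = 8 + \frac{i \sqrt{58}}{2}$ ($F = 8 + \frac{\sqrt{-35 - 23}}{2} = 8 + \frac{\sqrt{-58}}{2} = 8 + \frac{i \sqrt{58}}{2} \approx 8.0 + 3.8079 i$)
$Z{\left(M \right)} = 1$
$q{\left(t \right)} = \frac{\left(1 + t\right) \left(8 + t + \frac{i \sqrt{58}}{2}\right)}{9}$ ($q{\left(t \right)} = \frac{\left(t + 1\right) \left(t + \left(8 + \frac{i \sqrt{58}}{2}\right)\right)}{9} = \frac{\left(1 + t\right) \left(8 + t + \frac{i \sqrt{58}}{2}\right)}{9}$)
$\left(169 - 2230\right) \left(-730 + 454\right) + q{\left(44 \right)} = \left(169 - 2230\right) \left(-730 + 454\right) + \left(\frac{8}{9} + 44 + \frac{44^{2}}{9} + \frac{i \sqrt{58}}{18} + \frac{1}{18} i 44 \sqrt{58}\right) = \left(-2061\right) \left(-276\right) + \left(\frac{8}{9} + 44 + \frac{1}{9} \cdot 1936 + \frac{i \sqrt{58}}{18} + \frac{22 i \sqrt{58}}{9}\right) = 568836 + \left(\frac{8}{9} + 44 + \frac{1936}{9} + \frac{i \sqrt{58}}{18} + \frac{22 i \sqrt{58}}{9}\right) = 568836 + \left(260 + \frac{5 i \sqrt{58}}{2}\right) = 569096 + \frac{5 i \sqrt{58}}{2}$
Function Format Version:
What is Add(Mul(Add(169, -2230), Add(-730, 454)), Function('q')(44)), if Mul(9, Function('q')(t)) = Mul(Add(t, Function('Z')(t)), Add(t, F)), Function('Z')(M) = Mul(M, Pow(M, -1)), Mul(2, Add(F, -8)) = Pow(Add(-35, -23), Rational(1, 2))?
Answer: Add(569096, Mul(Rational(5, 2), I, Pow(58, Rational(1, 2)))) ≈ Add(5.6910e+5, Mul(19.039, I))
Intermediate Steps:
F = Add(8, Mul(Rational(1, 2), I, Pow(58, Rational(1, 2)))) (F = Add(8, Mul(Rational(1, 2), Pow(Add(-35, -23), Rational(1, 2)))) = Add(8, Mul(Rational(1, 2), Pow(-58, Rational(1, 2)))) = Add(8, Mul(Rational(1, 2), Mul(I, Pow(58, Rational(1, 2))))) = Add(8, Mul(Rational(1, 2), I, Pow(58, Rational(1, 2)))) ≈ Add(8.0000, Mul(3.8079, I)))
Function('Z')(M) = 1
Function('q')(t) = Mul(Rational(1, 9), Add(1, t), Add(8, t, Mul(Rational(1, 2), I, Pow(58, Rational(1, 2))))) (Function('q')(t) = Mul(Rational(1, 9), Mul(Add(t, 1), Add(t, Add(8, Mul(Rational(1, 2), I, Pow(58, Rational(1, 2))))))) = Mul(Rational(1, 9), Mul(Add(1, t), Add(8, t, Mul(Rational(1, 2), I, Pow(58, Rational(1, 2)))))) = Mul(Rational(1, 9), Add(1, t), Add(8, t, Mul(Rational(1, 2), I, Pow(58, Rational(1, 2))))))
Add(Mul(Add(169, -2230), Add(-730, 454)), Function('q')(44)) = Add(Mul(Add(169, -2230), Add(-730, 454)), Add(Rational(8, 9), 44, Mul(Rational(1, 9), Pow(44, 2)), Mul(Rational(1, 18), I, Pow(58, Rational(1, 2))), Mul(Rational(1, 18), I, 44, Pow(58, Rational(1, 2))))) = Add(Mul(-2061, -276), Add(Rational(8, 9), 44, Mul(Rational(1, 9), 1936), Mul(Rational(1, 18), I, Pow(58, Rational(1, 2))), Mul(Rational(22, 9), I, Pow(58, Rational(1, 2))))) = Add(568836, Add(Rational(8, 9), 44, Rational(1936, 9), Mul(Rational(1, 18), I, Pow(58, Rational(1, 2))), Mul(Rational(22, 9), I, Pow(58, Rational(1, 2))))) = Add(568836, Add(260, Mul(Rational(5, 2), I, Pow(58, Rational(1, 2))))) = Add(569096, Mul(Rational(5, 2), I, Pow(58, Rational(1, 2))))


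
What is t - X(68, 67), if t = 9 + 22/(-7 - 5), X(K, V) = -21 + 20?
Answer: 49/6 ≈ 8.1667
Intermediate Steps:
X(K, V) = -1
t = 43/6 (t = 9 + 22/(-12) = 9 - 1/12*22 = 9 - 11/6 = 43/6 ≈ 7.1667)
t - X(68, 67) = 43/6 - 1*(-1) = 43/6 + 1 = 49/6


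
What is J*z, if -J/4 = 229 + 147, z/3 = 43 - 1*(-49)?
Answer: -415104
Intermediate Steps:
z = 276 (z = 3*(43 - 1*(-49)) = 3*(43 + 49) = 3*92 = 276)
J = -1504 (J = -4*(229 + 147) = -4*376 = -1504)
J*z = -1504*276 = -415104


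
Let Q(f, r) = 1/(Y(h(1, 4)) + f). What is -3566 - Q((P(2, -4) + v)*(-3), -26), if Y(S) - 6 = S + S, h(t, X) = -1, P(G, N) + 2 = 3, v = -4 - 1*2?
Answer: -67755/19 ≈ -3566.1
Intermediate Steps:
v = -6 (v = -4 - 2 = -6)
P(G, N) = 1 (P(G, N) = -2 + 3 = 1)
Y(S) = 6 + 2*S (Y(S) = 6 + (S + S) = 6 + 2*S)
Q(f, r) = 1/(4 + f) (Q(f, r) = 1/((6 + 2*(-1)) + f) = 1/((6 - 2) + f) = 1/(4 + f))
-3566 - Q((P(2, -4) + v)*(-3), -26) = -3566 - 1/(4 + (1 - 6)*(-3)) = -3566 - 1/(4 - 5*(-3)) = -3566 - 1/(4 + 15) = -3566 - 1/19 = -67755/19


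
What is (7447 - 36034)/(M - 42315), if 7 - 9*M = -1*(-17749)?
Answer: 85761/132859 ≈ 0.64550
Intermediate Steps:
M = -5914/3 (M = 7/9 - (-1)*(-17749)/9 = 7/9 - 1/9*17749 = 7/9 - 17749/9 = -5914/3 ≈ -1971.3)
(7447 - 36034)/(M - 42315) = (7447 - 36034)/(-5914/3 - 42315) = -28587/(-132859/3) = -28587*(-3/132859) = 85761/132859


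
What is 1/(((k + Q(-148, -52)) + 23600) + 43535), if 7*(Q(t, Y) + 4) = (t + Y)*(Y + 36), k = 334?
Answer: 7/475455 ≈ 1.4723e-5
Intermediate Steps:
Q(t, Y) = -4 + (36 + Y)*(Y + t)/7 (Q(t, Y) = -4 + ((t + Y)*(Y + 36))/7 = -4 + ((Y + t)*(36 + Y))/7 = -4 + ((36 + Y)*(Y + t))/7 = -4 + (36 + Y)*(Y + t)/7)
1/(((k + Q(-148, -52)) + 23600) + 43535) = 1/(((334 + (-4 + (⅐)*(-52)² + (36/7)*(-52) + (36/7)*(-148) + (⅐)*(-52)*(-148))) + 23600) + 43535) = 1/(((334 + (-4 + (⅐)*2704 - 1872/7 - 5328/7 + 7696/7)) + 23600) + 43535) = 1/(((334 + (-4 + 2704/7 - 1872/7 - 5328/7 + 7696/7)) + 23600) + 43535) = 1/(((334 + 3172/7) + 23600) + 43535) = 1/((5510/7 + 23600) + 43535) = 1/(170710/7 + 43535) = 1/(475455/7) = 7/475455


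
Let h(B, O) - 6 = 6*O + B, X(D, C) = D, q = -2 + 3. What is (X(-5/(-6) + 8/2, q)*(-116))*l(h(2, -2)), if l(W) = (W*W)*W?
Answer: 107648/3 ≈ 35883.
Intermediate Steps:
q = 1
h(B, O) = 6 + B + 6*O (h(B, O) = 6 + (6*O + B) = 6 + (B + 6*O) = 6 + B + 6*O)
l(W) = W³ (l(W) = W²*W = W³)
(X(-5/(-6) + 8/2, q)*(-116))*l(h(2, -2)) = ((-5/(-6) + 8/2)*(-116))*(6 + 2 + 6*(-2))³ = ((-5*(-⅙) + 8*(½))*(-116))*(6 + 2 - 12)³ = ((⅚ + 4)*(-116))*(-4)³ = ((29/6)*(-116))*(-64) = -1682/3*(-64) = 107648/3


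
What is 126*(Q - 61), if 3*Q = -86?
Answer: -11298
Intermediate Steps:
Q = -86/3 (Q = (⅓)*(-86) = -86/3 ≈ -28.667)
126*(Q - 61) = 126*(-86/3 - 61) = 126*(-269/3) = -11298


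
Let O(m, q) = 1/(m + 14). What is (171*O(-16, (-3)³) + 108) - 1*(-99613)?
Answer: 199271/2 ≈ 99636.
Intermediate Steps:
O(m, q) = 1/(14 + m)
(171*O(-16, (-3)³) + 108) - 1*(-99613) = (171/(14 - 16) + 108) - 1*(-99613) = (171/(-2) + 108) + 99613 = (171*(-½) + 108) + 99613 = (-171/2 + 108) + 99613 = 45/2 + 99613 = 199271/2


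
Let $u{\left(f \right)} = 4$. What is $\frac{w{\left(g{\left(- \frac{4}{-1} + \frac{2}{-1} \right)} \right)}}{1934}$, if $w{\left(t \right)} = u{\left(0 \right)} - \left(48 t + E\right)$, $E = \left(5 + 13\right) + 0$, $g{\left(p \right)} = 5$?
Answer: $- \frac{127}{967} \approx -0.13133$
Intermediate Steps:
$E = 18$ ($E = 18 + 0 = 18$)
$w{\left(t \right)} = -14 - 48 t$ ($w{\left(t \right)} = 4 - \left(48 t + 18\right) = 4 - \left(18 + 48 t\right) = -14 - 48 t$)
$\frac{w{\left(g{\left(- \frac{4}{-1} + \frac{2}{-1} \right)} \right)}}{1934} = \frac{-14 - 240}{1934} = \left(-14 - 240\right) \frac{1}{1934} = \left(-254\right) \frac{1}{1934} = - \frac{127}{967}$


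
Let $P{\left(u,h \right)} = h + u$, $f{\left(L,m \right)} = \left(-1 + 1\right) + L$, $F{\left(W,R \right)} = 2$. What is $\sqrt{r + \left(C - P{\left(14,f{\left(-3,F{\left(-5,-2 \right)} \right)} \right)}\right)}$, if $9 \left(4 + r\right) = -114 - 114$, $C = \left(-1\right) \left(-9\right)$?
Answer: $\frac{i \sqrt{282}}{3} \approx 5.5976 i$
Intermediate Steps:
$f{\left(L,m \right)} = L$ ($f{\left(L,m \right)} = 0 + L = L$)
$C = 9$
$r = - \frac{88}{3}$ ($r = -4 + \frac{-114 - 114}{9} = -4 + \frac{1}{9} \left(-228\right) = -4 - \frac{76}{3} = - \frac{88}{3} \approx -29.333$)
$\sqrt{r + \left(C - P{\left(14,f{\left(-3,F{\left(-5,-2 \right)} \right)} \right)}\right)} = \sqrt{- \frac{88}{3} + \left(9 - \left(-3 + 14\right)\right)} = \sqrt{- \frac{88}{3} + \left(9 - 11\right)} = \sqrt{- \frac{88}{3} - 2} = \sqrt{- \frac{94}{3}} = \frac{i \sqrt{282}}{3}$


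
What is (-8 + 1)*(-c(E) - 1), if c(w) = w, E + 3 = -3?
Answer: -35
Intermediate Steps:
E = -6 (E = -3 - 3 = -6)
(-8 + 1)*(-c(E) - 1) = (-8 + 1)*(-1*(-6) - 1) = -7*(6 - 1) = -7*5 = -35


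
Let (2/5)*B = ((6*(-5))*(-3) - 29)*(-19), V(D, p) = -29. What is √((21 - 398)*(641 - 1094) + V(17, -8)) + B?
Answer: -5795/2 + 16*√667 ≈ -2484.3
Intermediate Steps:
B = -5795/2 (B = 5*(((6*(-5))*(-3) - 29)*(-19))/2 = 5*((-30*(-3) - 29)*(-19))/2 = 5*((90 - 29)*(-19))/2 = 5*(61*(-19))/2 = (5/2)*(-1159) = -5795/2 ≈ -2897.5)
√((21 - 398)*(641 - 1094) + V(17, -8)) + B = √((21 - 398)*(641 - 1094) - 29) - 5795/2 = √(-377*(-453) - 29) - 5795/2 = √(170781 - 29) - 5795/2 = √170752 - 5795/2 = 16*√667 - 5795/2 = -5795/2 + 16*√667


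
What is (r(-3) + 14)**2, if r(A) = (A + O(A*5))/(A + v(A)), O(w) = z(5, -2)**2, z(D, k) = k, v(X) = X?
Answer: 6889/36 ≈ 191.36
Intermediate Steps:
O(w) = 4 (O(w) = (-2)**2 = 4)
r(A) = (4 + A)/(2*A) (r(A) = (A + 4)/(A + A) = (4 + A)/((2*A)) = (4 + A)*(1/(2*A)) = (4 + A)/(2*A))
(r(-3) + 14)**2 = ((1/2)*(4 - 3)/(-3) + 14)**2 = ((1/2)*(-1/3)*1 + 14)**2 = (-1/6 + 14)**2 = (83/6)**2 = 6889/36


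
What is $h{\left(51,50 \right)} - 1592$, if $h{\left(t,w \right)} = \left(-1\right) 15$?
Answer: $-1607$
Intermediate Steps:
$h{\left(t,w \right)} = -15$
$h{\left(51,50 \right)} - 1592 = -15 - 1592 = -1607$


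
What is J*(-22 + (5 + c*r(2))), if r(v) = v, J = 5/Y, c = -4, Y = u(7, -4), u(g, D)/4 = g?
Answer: -125/28 ≈ -4.4643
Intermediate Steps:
u(g, D) = 4*g
Y = 28 (Y = 4*7 = 28)
J = 5/28 ≈ 0.17857
J*(-22 + (5 + c*r(2))) = 5*(-22 + (5 - 4*2))/28 = 5*(-22 + (5 - 8))/28 = 5*(-22 - 3)/28 = (5/28)*(-25) = -125/28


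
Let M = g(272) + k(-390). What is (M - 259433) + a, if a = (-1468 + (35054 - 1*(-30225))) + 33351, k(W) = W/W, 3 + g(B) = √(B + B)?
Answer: -162273 + 4*√34 ≈ -1.6225e+5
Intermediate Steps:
g(B) = -3 + √2*√B (g(B) = -3 + √(B + B) = -3 + √(2*B) = -3 + √2*√B)
k(W) = 1
M = -2 + 4*√34 (M = (-3 + √2*√272) + 1 = (-3 + √2*(4*√17)) + 1 = (-3 + 4*√34) + 1 = -2 + 4*√34 ≈ 21.324)
a = 97162 (a = (-1468 + (35054 + 30225)) + 33351 = (-1468 + 65279) + 33351 = 63811 + 33351 = 97162)
(M - 259433) + a = ((-2 + 4*√34) - 259433) + 97162 = (-259435 + 4*√34) + 97162 = -162273 + 4*√34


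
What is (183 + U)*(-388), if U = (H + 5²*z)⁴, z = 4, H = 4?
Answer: -45390583132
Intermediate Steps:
U = 116985856 (U = (4 + 5²*4)⁴ = (4 + 25*4)⁴ = (4 + 100)⁴ = 104⁴ = 116985856)
(183 + U)*(-388) = (183 + 116985856)*(-388) = 116986039*(-388) = -45390583132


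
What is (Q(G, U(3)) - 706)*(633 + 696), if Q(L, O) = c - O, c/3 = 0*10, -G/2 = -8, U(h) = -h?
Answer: -934287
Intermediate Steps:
G = 16 (G = -2*(-8) = 16)
c = 0 (c = 3*(0*10) = 3*0 = 0)
Q(L, O) = -O (Q(L, O) = 0 - O = -O)
(Q(G, U(3)) - 706)*(633 + 696) = (-(-1)*3 - 706)*(633 + 696) = (-1*(-3) - 706)*1329 = (3 - 706)*1329 = -703*1329 = -934287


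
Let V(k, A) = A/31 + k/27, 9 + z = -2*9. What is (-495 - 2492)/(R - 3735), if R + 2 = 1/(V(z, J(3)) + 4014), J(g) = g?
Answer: 371600722/464905191 ≈ 0.79930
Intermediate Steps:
z = -27 (z = -9 - 2*9 = -9 - 18 = -27)
V(k, A) = k/27 + A/31 (V(k, A) = A*(1/31) + k*(1/27) = A/31 + k/27 = k/27 + A/31)
R = -248781/124406 (R = -2 + 1/(((1/27)*(-27) + (1/31)*3) + 4014) = -2 + 1/((-1 + 3/31) + 4014) = -2 + 1/(-28/31 + 4014) = -2 + 1/(124406/31) = -2 + 31/124406 = -248781/124406 ≈ -1.9998)
(-495 - 2492)/(R - 3735) = (-495 - 2492)/(-248781/124406 - 3735) = -2987/(-464905191/124406) = -2987*(-124406/464905191) = 371600722/464905191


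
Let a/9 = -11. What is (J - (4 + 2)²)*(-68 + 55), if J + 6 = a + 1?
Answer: 1820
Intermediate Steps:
a = -99 (a = 9*(-11) = -99)
J = -104 (J = -6 + (-99 + 1) = -6 - 98 = -104)
(J - (4 + 2)²)*(-68 + 55) = (-104 - (4 + 2)²)*(-68 + 55) = (-104 - 1*6²)*(-13) = (-104 - 1*36)*(-13) = (-104 - 36)*(-13) = -140*(-13) = 1820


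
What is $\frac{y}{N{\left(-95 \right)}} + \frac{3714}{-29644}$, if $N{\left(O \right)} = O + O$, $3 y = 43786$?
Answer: $- \frac{325027291}{4224270} \approx -76.943$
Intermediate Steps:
$y = \frac{43786}{3}$ ($y = \frac{1}{3} \cdot 43786 = \frac{43786}{3} \approx 14595.0$)
$N{\left(O \right)} = 2 O$
$\frac{y}{N{\left(-95 \right)}} + \frac{3714}{-29644} = \frac{43786}{3 \cdot 2 \left(-95\right)} + \frac{3714}{-29644} = \frac{43786}{3 \left(-190\right)} + 3714 \left(- \frac{1}{29644}\right) = \frac{43786}{3} \left(- \frac{1}{190}\right) - \frac{1857}{14822} = - \frac{21893}{285} - \frac{1857}{14822} = - \frac{325027291}{4224270}$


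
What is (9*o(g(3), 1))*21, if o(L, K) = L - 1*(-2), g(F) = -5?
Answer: -567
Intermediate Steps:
o(L, K) = 2 + L (o(L, K) = L + 2 = 2 + L)
(9*o(g(3), 1))*21 = (9*(2 - 5))*21 = (9*(-3))*21 = -27*21 = -567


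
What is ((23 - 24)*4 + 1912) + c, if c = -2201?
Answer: -293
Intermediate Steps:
((23 - 24)*4 + 1912) + c = ((23 - 24)*4 + 1912) - 2201 = (-1*4 + 1912) - 2201 = (-4 + 1912) - 2201 = 1908 - 2201 = -293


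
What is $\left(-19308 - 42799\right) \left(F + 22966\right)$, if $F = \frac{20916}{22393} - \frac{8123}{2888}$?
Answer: $- \frac{13176553029549513}{9238712} \approx -1.4262 \cdot 10^{9}$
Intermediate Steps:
$F = - \frac{17356133}{9238712}$ ($F = 20916 \cdot \frac{1}{22393} - \frac{8123}{2888} = \frac{2988}{3199} - \frac{8123}{2888} = - \frac{17356133}{9238712} \approx -1.8786$)
$\left(-19308 - 42799\right) \left(F + 22966\right) = \left(-19308 - 42799\right) \left(- \frac{17356133}{9238712} + 22966\right) = \left(-62107\right) \frac{212158903659}{9238712} = - \frac{13176553029549513}{9238712}$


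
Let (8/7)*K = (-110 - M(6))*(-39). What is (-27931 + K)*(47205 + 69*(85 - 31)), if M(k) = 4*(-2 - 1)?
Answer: -5008911057/4 ≈ -1.2522e+9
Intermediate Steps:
M(k) = -12 (M(k) = 4*(-3) = -12)
K = 13377/4 (K = 7*((-110 - 1*(-12))*(-39))/8 = 7*((-110 + 12)*(-39))/8 = 7*(-98*(-39))/8 = (7/8)*3822 = 13377/4 ≈ 3344.3)
(-27931 + K)*(47205 + 69*(85 - 31)) = (-27931 + 13377/4)*(47205 + 69*(85 - 31)) = -98347*(47205 + 69*54)/4 = -98347*(47205 + 3726)/4 = -98347/4*50931 = -5008911057/4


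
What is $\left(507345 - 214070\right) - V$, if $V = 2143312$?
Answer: $-1850037$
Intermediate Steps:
$\left(507345 - 214070\right) - V = \left(507345 - 214070\right) - 2143312 = 293275 - 2143312 = -1850037$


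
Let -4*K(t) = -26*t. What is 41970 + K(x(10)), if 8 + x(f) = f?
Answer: 41983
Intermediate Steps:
x(f) = -8 + f
K(t) = 13*t/2 (K(t) = -(-13)*t/2 = 13*t/2)
41970 + K(x(10)) = 41970 + 13*(-8 + 10)/2 = 41970 + (13/2)*2 = 41970 + 13 = 41983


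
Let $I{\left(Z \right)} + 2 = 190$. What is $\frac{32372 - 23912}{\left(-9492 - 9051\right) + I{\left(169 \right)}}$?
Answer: $- \frac{1692}{3671} \approx -0.46091$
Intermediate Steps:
$I{\left(Z \right)} = 188$ ($I{\left(Z \right)} = -2 + 190 = 188$)
$\frac{32372 - 23912}{\left(-9492 - 9051\right) + I{\left(169 \right)}} = \frac{32372 - 23912}{\left(-9492 - 9051\right) + 188} = \frac{8460}{-18543 + 188} = \frac{8460}{-18355} = 8460 \left(- \frac{1}{18355}\right) = - \frac{1692}{3671}$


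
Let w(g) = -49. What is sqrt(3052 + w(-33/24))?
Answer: sqrt(3003) ≈ 54.800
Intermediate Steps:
sqrt(3052 + w(-33/24)) = sqrt(3052 - 49) = sqrt(3003)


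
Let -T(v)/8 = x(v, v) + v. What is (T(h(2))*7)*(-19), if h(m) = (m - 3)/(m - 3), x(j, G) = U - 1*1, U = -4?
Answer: -4256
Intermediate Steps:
x(j, G) = -5 (x(j, G) = -4 - 1*1 = -4 - 1 = -5)
h(m) = 1 (h(m) = (-3 + m)/(-3 + m) = 1)
T(v) = 40 - 8*v (T(v) = -8*(-5 + v) = 40 - 8*v)
(T(h(2))*7)*(-19) = ((40 - 8*1)*7)*(-19) = ((40 - 8)*7)*(-19) = (32*7)*(-19) = 224*(-19) = -4256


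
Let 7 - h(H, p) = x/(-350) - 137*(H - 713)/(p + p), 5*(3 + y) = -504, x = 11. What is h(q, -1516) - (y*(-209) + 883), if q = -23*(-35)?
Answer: -1497242143/66325 ≈ -22574.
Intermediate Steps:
y = -519/5 (y = -3 + (⅕)*(-504) = -3 - 504/5 = -519/5 ≈ -103.80)
q = 805
h(H, p) = 2461/350 + 137*(-713 + H)/(2*p) (h(H, p) = 7 - (11/(-350) - 137*(H - 713)/(p + p)) = 7 - (11*(-1/350) - 137*(-713 + H)/(2*p)) = 7 - (-11/350 - 137*(-713 + H)/(2*p)) = 7 + (11/350 + 137*(-713 + H)/(2*p)) = 2461/350 + 137*(-713 + H)/(2*p))
h(q, -1516) - (y*(-209) + 883) = (1/350)*(-17094175 + 2461*(-1516) + 23975*805)/(-1516) - (-519/5*(-209) + 883) = (1/350)*(-1/1516)*(-17094175 - 3730876 + 19299875) - (108471/5 + 883) = (1/350)*(-1/1516)*(-1525176) - 1*112886/5 = 190647/66325 - 112886/5 = -1497242143/66325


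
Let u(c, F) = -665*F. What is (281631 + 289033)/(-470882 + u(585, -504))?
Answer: -285332/67861 ≈ -4.2047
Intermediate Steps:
(281631 + 289033)/(-470882 + u(585, -504)) = (281631 + 289033)/(-470882 - 665*(-504)) = 570664/(-470882 + 335160) = 570664/(-135722) = 570664*(-1/135722) = -285332/67861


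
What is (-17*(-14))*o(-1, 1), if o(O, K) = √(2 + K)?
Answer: 238*√3 ≈ 412.23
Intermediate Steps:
(-17*(-14))*o(-1, 1) = (-17*(-14))*√(2 + 1) = 238*√3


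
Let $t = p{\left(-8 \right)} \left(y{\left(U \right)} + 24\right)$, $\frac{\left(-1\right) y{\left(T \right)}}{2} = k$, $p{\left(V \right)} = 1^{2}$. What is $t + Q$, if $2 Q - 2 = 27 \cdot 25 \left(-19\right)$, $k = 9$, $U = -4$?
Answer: $- \frac{12811}{2} \approx -6405.5$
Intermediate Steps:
$p{\left(V \right)} = 1$
$y{\left(T \right)} = -18$ ($y{\left(T \right)} = \left(-2\right) 9 = -18$)
$Q = - \frac{12823}{2}$ ($Q = 1 + \frac{27 \cdot 25 \left(-19\right)}{2} = 1 + \frac{675 \left(-19\right)}{2} = 1 + \frac{1}{2} \left(-12825\right) = 1 - \frac{12825}{2} = - \frac{12823}{2} \approx -6411.5$)
$t = 6$ ($t = 1 \left(-18 + 24\right) = 1 \cdot 6 = 6$)
$t + Q = 6 - \frac{12823}{2} = - \frac{12811}{2}$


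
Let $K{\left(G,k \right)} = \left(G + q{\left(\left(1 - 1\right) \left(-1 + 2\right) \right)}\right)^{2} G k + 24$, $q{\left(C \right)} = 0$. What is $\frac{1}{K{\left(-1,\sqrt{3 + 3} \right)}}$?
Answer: $\frac{4}{95} + \frac{\sqrt{6}}{570} \approx 0.046403$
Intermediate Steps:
$K{\left(G,k \right)} = 24 + k G^{3}$ ($K{\left(G,k \right)} = \left(G + 0\right)^{2} G k + 24 = G^{2} G k + 24 = G^{3} k + 24 = k G^{3} + 24 = 24 + k G^{3}$)
$\frac{1}{K{\left(-1,\sqrt{3 + 3} \right)}} = \frac{1}{24 + \sqrt{3 + 3} \left(-1\right)^{3}} = \frac{1}{24 + \sqrt{6} \left(-1\right)} = \frac{1}{24 - \sqrt{6}}$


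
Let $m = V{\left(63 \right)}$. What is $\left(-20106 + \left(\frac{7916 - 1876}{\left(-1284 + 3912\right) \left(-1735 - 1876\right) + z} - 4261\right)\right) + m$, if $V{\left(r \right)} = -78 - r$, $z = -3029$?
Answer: $- \frac{232648004436}{9492737} \approx -24508.0$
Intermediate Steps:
$m = -141$ ($m = -78 - 63 = -141$)
$\left(-20106 + \left(\frac{7916 - 1876}{\left(-1284 + 3912\right) \left(-1735 - 1876\right) + z} - 4261\right)\right) + m = \left(-20106 - \left(4261 - \frac{7916 - 1876}{\left(-1284 + 3912\right) \left(-1735 - 1876\right) - 3029}\right)\right) - 141 = \left(-20106 - \left(4261 - \frac{6040}{2628 \left(-3611\right) - 3029}\right)\right) - 141 = \left(-20106 - \left(4261 - \frac{6040}{-9489708 - 3029}\right)\right) - 141 = \left(-20106 - \left(4261 - \frac{6040}{-9492737}\right)\right) - 141 = \left(-20106 + \left(6040 \left(- \frac{1}{9492737}\right) - 4261\right)\right) - 141 = \left(-20106 - \frac{40448558397}{9492737}\right) - 141 = - \frac{231309528519}{9492737} - 141 = - \frac{232648004436}{9492737}$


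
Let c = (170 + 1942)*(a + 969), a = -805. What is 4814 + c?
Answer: 351182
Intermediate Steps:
c = 346368 (c = (170 + 1942)*(-805 + 969) = 2112*164 = 346368)
4814 + c = 4814 + 346368 = 351182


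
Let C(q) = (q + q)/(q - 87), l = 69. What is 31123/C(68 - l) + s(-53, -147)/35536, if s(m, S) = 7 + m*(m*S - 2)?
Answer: 24331506011/17768 ≈ 1.3694e+6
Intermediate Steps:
s(m, S) = 7 + m*(-2 + S*m) (s(m, S) = 7 + m*(S*m - 2) = 7 + m*(-2 + S*m))
C(q) = 2*q/(-87 + q) (C(q) = (2*q)/(-87 + q) = 2*q/(-87 + q))
31123/C(68 - l) + s(-53, -147)/35536 = 31123/((2*(68 - 1*69)/(-87 + (68 - 1*69)))) + (7 - 2*(-53) - 147*(-53)²)/35536 = 31123/((2*(68 - 69)/(-87 + (68 - 69)))) + (7 + 106 - 147*2809)*(1/35536) = 31123/((2*(-1)/(-87 - 1))) + (7 + 106 - 412923)*(1/35536) = 31123/((2*(-1)/(-88))) - 412810*1/35536 = 31123/((2*(-1)*(-1/88))) - 206405/17768 = 31123/(1/44) - 206405/17768 = 31123*44 - 206405/17768 = 1369412 - 206405/17768 = 24331506011/17768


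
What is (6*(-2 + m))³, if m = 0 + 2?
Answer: 0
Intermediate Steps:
m = 2
(6*(-2 + m))³ = (6*(-2 + 2))³ = (6*0)³ = 0³ = 0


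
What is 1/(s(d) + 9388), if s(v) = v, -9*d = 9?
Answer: 1/9387 ≈ 0.00010653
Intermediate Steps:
d = -1 (d = -⅑*9 = -1)
1/(s(d) + 9388) = 1/(-1 + 9388) = 1/9387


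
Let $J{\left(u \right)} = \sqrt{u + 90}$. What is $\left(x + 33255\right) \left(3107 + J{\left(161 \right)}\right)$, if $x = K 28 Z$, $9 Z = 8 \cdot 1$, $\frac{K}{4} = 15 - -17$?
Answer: $\frac{1018993469}{9} + \frac{327967 \sqrt{251}}{9} \approx 1.138 \cdot 10^{8}$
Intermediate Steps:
$K = 128$ ($K = 4 \left(15 - -17\right) = 4 \left(15 + 17\right) = 4 \cdot 32 = 128$)
$Z = \frac{8}{9}$ ($Z = \frac{8 \cdot 1}{9} = \frac{1}{9} \cdot 8 = \frac{8}{9} \approx 0.88889$)
$x = \frac{28672}{9}$ ($x = 128 \cdot 28 \cdot \frac{8}{9} = 3584 \cdot \frac{8}{9} = \frac{28672}{9} \approx 3185.8$)
$J{\left(u \right)} = \sqrt{90 + u}$
$\left(x + 33255\right) \left(3107 + J{\left(161 \right)}\right) = \left(\frac{28672}{9} + 33255\right) \left(3107 + \sqrt{90 + 161}\right) = \frac{327967 \left(3107 + \sqrt{251}\right)}{9} = \frac{1018993469}{9} + \frac{327967 \sqrt{251}}{9}$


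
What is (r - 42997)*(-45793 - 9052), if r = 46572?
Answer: -196070875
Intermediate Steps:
(r - 42997)*(-45793 - 9052) = (46572 - 42997)*(-45793 - 9052) = 3575*(-54845) = -196070875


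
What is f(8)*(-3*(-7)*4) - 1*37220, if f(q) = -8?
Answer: -37892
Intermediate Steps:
f(8)*(-3*(-7)*4) - 1*37220 = -8*(-3*(-7))*4 - 1*37220 = -168*4 - 37220 = -8*84 - 37220 = -672 - 37220 = -37892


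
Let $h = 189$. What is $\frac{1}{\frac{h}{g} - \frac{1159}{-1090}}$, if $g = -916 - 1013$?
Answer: $\frac{700870}{676567} \approx 1.0359$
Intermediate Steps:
$g = -1929$
$\frac{1}{\frac{h}{g} - \frac{1159}{-1090}} = \frac{1}{\frac{189}{-1929} - \frac{1159}{-1090}} = \frac{1}{189 \left(- \frac{1}{1929}\right) - - \frac{1159}{1090}} = \frac{1}{- \frac{63}{643} + \frac{1159}{1090}} = \frac{1}{\frac{676567}{700870}} = \frac{700870}{676567}$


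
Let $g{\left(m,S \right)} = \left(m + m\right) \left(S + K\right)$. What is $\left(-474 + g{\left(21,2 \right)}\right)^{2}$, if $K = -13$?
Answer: $876096$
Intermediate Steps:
$g{\left(m,S \right)} = 2 m \left(-13 + S\right)$ ($g{\left(m,S \right)} = \left(m + m\right) \left(S - 13\right) = 2 m \left(-13 + S\right)$)
$\left(-474 + g{\left(21,2 \right)}\right)^{2} = \left(-474 + 2 \cdot 21 \left(-13 + 2\right)\right)^{2} = \left(-474 + 2 \cdot 21 \left(-11\right)\right)^{2} = \left(-474 - 462\right)^{2} = \left(-936\right)^{2} = 876096$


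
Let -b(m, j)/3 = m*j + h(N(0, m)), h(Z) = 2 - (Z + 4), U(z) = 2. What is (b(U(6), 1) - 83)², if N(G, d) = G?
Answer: 6889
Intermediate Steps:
h(Z) = -2 - Z (h(Z) = 2 - (4 + Z) = 2 + (-4 - Z) = -2 - Z)
b(m, j) = 6 - 3*j*m (b(m, j) = -3*(m*j + (-2 - 1*0)) = -3*(j*m + (-2 + 0)) = -3*(j*m - 2) = -3*(-2 + j*m) = 6 - 3*j*m)
(b(U(6), 1) - 83)² = ((6 - 3*1*2) - 83)² = ((6 - 6) - 83)² = (0 - 83)² = (-83)² = 6889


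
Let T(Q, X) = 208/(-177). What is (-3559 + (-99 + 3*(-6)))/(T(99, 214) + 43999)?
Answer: -650652/7787615 ≈ -0.083550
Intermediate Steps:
T(Q, X) = -208/177 (T(Q, X) = 208*(-1/177) = -208/177)
(-3559 + (-99 + 3*(-6)))/(T(99, 214) + 43999) = (-3559 + (-99 + 3*(-6)))/(-208/177 + 43999) = (-3559 + (-99 - 18))/(7787615/177) = (-3559 - 117)*(177/7787615) = -3676*177/7787615 = -650652/7787615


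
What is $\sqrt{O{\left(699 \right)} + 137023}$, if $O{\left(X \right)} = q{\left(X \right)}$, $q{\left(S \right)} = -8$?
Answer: $\sqrt{137015} \approx 370.16$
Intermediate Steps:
$O{\left(X \right)} = -8$
$\sqrt{O{\left(699 \right)} + 137023} = \sqrt{-8 + 137023} = \sqrt{137015}$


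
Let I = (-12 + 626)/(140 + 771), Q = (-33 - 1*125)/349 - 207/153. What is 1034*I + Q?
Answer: 3756959765/5404963 ≈ 695.09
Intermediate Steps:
Q = -10713/5933 (Q = (-33 - 125)*(1/349) - 207*1/153 = -158*1/349 - 23/17 = -158/349 - 23/17 = -10713/5933 ≈ -1.8057)
I = 614/911 ≈ 0.67398
1034*I + Q = 1034*(614/911) - 10713/5933 = 634876/911 - 10713/5933 = 3756959765/5404963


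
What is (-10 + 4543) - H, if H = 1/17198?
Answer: 77958533/17198 ≈ 4533.0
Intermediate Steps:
H = 1/17198 ≈ 5.8146e-5
(-10 + 4543) - H = (-10 + 4543) - 1*1/17198 = 4533 - 1/17198 = 77958533/17198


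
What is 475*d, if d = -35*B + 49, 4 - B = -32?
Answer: -575225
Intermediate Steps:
B = 36 (B = 4 - 1*(-32) = 4 + 32 = 36)
d = -1211 (d = -35*36 + 49 = -1260 + 49 = -1211)
475*d = 475*(-1211) = -575225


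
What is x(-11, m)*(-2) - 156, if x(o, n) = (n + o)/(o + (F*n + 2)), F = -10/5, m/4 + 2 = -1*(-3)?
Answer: -2666/17 ≈ -156.82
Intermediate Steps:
m = 4 (m = -8 + 4*(-1*(-3)) = -8 + 4*3 = -8 + 12 = 4)
F = -2 (F = -10*1/5 = -2)
x(o, n) = (n + o)/(2 + o - 2*n) (x(o, n) = (n + o)/(o + (-2*n + 2)) = (n + o)/(o + (2 - 2*n)) = (n + o)/(2 + o - 2*n))
x(-11, m)*(-2) - 156 = ((4 - 11)/(2 - 11 - 2*4))*(-2) - 156 = (-7/(2 - 11 - 8))*(-2) - 156 = (-7/(-17))*(-2) - 156 = -1/17*(-7)*(-2) - 156 = (7/17)*(-2) - 156 = -14/17 - 156 = -2666/17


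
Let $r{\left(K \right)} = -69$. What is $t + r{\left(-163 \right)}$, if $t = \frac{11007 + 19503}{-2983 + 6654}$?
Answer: $- \frac{222789}{3671} \approx -60.689$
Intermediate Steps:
$t = \frac{30510}{3671} \approx 8.3111$
$t + r{\left(-163 \right)} = \frac{30510}{3671} - 69 = - \frac{222789}{3671}$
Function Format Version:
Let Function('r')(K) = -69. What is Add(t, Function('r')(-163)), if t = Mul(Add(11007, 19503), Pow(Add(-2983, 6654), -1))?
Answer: Rational(-222789, 3671) ≈ -60.689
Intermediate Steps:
t = Rational(30510, 3671) (t = Mul(30510, Pow(3671, -1)) = Mul(30510, Rational(1, 3671)) = Rational(30510, 3671) ≈ 8.3111)
Add(t, Function('r')(-163)) = Add(Rational(30510, 3671), -69) = Rational(-222789, 3671)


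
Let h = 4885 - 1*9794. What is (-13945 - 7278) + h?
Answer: -26132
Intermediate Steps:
h = -4909 (h = 4885 - 9794 = -4909)
(-13945 - 7278) + h = (-13945 - 7278) - 4909 = -21223 - 4909 = -26132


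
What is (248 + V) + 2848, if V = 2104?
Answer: 5200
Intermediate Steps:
(248 + V) + 2848 = (248 + 2104) + 2848 = 2352 + 2848 = 5200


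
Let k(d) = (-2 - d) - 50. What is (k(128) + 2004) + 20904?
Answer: 22728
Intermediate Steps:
k(d) = -52 - d
(k(128) + 2004) + 20904 = ((-52 - 1*128) + 2004) + 20904 = ((-52 - 128) + 2004) + 20904 = (-180 + 2004) + 20904 = 1824 + 20904 = 22728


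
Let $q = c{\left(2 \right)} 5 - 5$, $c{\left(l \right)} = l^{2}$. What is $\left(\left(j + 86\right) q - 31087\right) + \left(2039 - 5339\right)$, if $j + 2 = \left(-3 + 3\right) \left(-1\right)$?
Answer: $-33127$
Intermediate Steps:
$q = 15$ ($q = 2^{2} \cdot 5 - 5 = 4 \cdot 5 - 5 = 20 - 5 = 15$)
$j = -2$ ($j = -2 + \left(-3 + 3\right) \left(-1\right) = -2 + 0 \left(-1\right) = -2 + 0 = -2$)
$\left(\left(j + 86\right) q - 31087\right) + \left(2039 - 5339\right) = \left(\left(-2 + 86\right) 15 - 31087\right) + \left(2039 - 5339\right) = \left(84 \cdot 15 - 31087\right) + \left(2039 - 5339\right) = \left(1260 - 31087\right) - 3300 = -29827 - 3300 = -33127$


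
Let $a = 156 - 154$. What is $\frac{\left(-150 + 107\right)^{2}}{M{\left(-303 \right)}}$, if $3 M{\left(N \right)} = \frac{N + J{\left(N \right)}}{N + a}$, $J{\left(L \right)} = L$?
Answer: $\frac{556549}{202} \approx 2755.2$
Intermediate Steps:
$a = 2$
$M{\left(N \right)} = \frac{2 N}{3 \left(2 + N\right)}$ ($M{\left(N \right)} = \frac{\left(N + N\right) \frac{1}{N + 2}}{3} = \frac{2 N \frac{1}{2 + N}}{3} = \frac{2 N}{3 \left(2 + N\right)}$)
$\frac{\left(-150 + 107\right)^{2}}{M{\left(-303 \right)}} = \frac{\left(-150 + 107\right)^{2}}{\frac{2}{3} \left(-303\right) \frac{1}{2 - 303}} = \frac{\left(-43\right)^{2}}{\frac{2}{3} \left(-303\right) \frac{1}{-301}} = \frac{1849}{\frac{2}{3} \left(-303\right) \left(- \frac{1}{301}\right)} = \frac{1849}{\frac{202}{301}} = 1849 \cdot \frac{301}{202} = \frac{556549}{202}$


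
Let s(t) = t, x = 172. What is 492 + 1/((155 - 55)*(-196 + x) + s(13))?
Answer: 1174403/2387 ≈ 492.00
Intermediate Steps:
492 + 1/((155 - 55)*(-196 + x) + s(13)) = 492 + 1/((155 - 55)*(-196 + 172) + 13) = 492 + 1/(100*(-24) + 13) = 492 + 1/(-2400 + 13) = 492 + 1/(-2387) = 492 - 1/2387 = 1174403/2387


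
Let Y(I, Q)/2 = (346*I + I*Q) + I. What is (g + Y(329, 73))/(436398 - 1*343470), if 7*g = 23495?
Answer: 1958015/650496 ≈ 3.0100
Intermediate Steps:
g = 23495/7 (g = (⅐)*23495 = 23495/7 ≈ 3356.4)
Y(I, Q) = 694*I + 2*I*Q (Y(I, Q) = 2*((346*I + I*Q) + I) = 2*(347*I + I*Q) = 694*I + 2*I*Q)
(g + Y(329, 73))/(436398 - 1*343470) = (23495/7 + 2*329*(347 + 73))/(436398 - 1*343470) = (23495/7 + 2*329*420)/(436398 - 343470) = (23495/7 + 276360)/92928 = (1958015/7)*(1/92928) = 1958015/650496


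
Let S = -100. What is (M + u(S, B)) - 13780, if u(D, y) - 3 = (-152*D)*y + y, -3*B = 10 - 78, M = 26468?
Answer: 357247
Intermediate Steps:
B = 68/3 (B = -(10 - 78)/3 = -1/3*(-68) = 68/3 ≈ 22.667)
u(D, y) = 3 + y - 152*D*y (u(D, y) = 3 + ((-152*D)*y + y) = 3 + (-152*D*y + y) = 3 + (y - 152*D*y) = 3 + y - 152*D*y)
(M + u(S, B)) - 13780 = (26468 + (3 + 68/3 - 152*(-100)*68/3)) - 13780 = (26468 + (3 + 68/3 + 1033600/3)) - 13780 = (26468 + 344559) - 13780 = 371027 - 13780 = 357247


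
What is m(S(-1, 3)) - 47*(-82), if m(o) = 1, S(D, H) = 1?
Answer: 3855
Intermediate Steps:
m(S(-1, 3)) - 47*(-82) = 1 - 47*(-82) = 1 + 3854 = 3855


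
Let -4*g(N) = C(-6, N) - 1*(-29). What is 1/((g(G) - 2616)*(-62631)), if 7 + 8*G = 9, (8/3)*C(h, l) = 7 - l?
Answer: 128/21035059767 ≈ 6.0851e-9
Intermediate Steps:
C(h, l) = 21/8 - 3*l/8 (C(h, l) = 3*(7 - l)/8 = 21/8 - 3*l/8)
G = ¼ (G = -7/8 + (⅛)*9 = -7/8 + 9/8 = ¼ ≈ 0.25000)
g(N) = -253/32 + 3*N/32 (g(N) = -((21/8 - 3*N/8) - 1*(-29))/4 = -((21/8 - 3*N/8) + 29)/4 = -(253/8 - 3*N/8)/4 = -253/32 + 3*N/32)
1/((g(G) - 2616)*(-62631)) = 1/(((-253/32 + (3/32)*(¼)) - 2616)*(-62631)) = -1/62631/((-253/32 + 3/128) - 2616) = -1/62631/(-1009/128 - 2616) = -1/62631/(-335857/128) = -128/335857*(-1/62631) = 128/21035059767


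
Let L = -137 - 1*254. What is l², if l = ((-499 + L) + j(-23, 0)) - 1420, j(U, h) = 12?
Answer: 5280804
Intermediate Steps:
L = -391 (L = -137 - 254 = -391)
l = -2298 (l = ((-499 - 391) + 12) - 1420 = (-890 + 12) - 1420 = -878 - 1420 = -2298)
l² = (-2298)² = 5280804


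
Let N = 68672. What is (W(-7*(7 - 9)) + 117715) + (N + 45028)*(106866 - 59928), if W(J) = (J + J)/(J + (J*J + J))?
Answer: 42695746521/8 ≈ 5.3370e+9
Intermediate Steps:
W(J) = 2*J/(J² + 2*J) (W(J) = (2*J)/(J + (J² + J)) = (2*J)/(J + (J + J²)) = (2*J)/(J² + 2*J) = 2*J/(J² + 2*J))
(W(-7*(7 - 9)) + 117715) + (N + 45028)*(106866 - 59928) = (2/(2 - 7*(7 - 9)) + 117715) + (68672 + 45028)*(106866 - 59928) = (2/(2 - 7*(-2)) + 117715) + 113700*46938 = (2/(2 + 14) + 117715) + 5336850600 = (2/16 + 117715) + 5336850600 = (2*(1/16) + 117715) + 5336850600 = (⅛ + 117715) + 5336850600 = 941721/8 + 5336850600 = 42695746521/8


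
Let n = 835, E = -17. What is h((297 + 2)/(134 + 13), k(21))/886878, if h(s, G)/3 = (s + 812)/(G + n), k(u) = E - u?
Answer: 119663/34635246534 ≈ 3.4549e-6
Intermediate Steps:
k(u) = -17 - u
h(s, G) = 3*(812 + s)/(835 + G) (h(s, G) = 3*((s + 812)/(G + 835)) = 3*((812 + s)/(835 + G)) = 3*(812 + s)/(835 + G))
h((297 + 2)/(134 + 13), k(21))/886878 = (3*(812 + (297 + 2)/(134 + 13))/(835 + (-17 - 1*21)))/886878 = (3*(812 + 299/147)/(835 + (-17 - 21)))*(1/886878) = (3*(812 + 299*(1/147))/(835 - 38))*(1/886878) = (3*(812 + 299/147)/797)*(1/886878) = (3*(1/797)*(119663/147))*(1/886878) = (119663/39053)*(1/886878) = 119663/34635246534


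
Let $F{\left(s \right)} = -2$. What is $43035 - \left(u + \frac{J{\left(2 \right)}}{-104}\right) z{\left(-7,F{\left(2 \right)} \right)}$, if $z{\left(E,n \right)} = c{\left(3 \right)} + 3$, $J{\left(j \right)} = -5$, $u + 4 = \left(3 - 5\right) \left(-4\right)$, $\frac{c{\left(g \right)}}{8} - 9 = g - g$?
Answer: $\frac{4444065}{104} \approx 42731.0$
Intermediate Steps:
$c{\left(g \right)} = 72$ ($c{\left(g \right)} = 72 + 8 \left(g - g\right) = 72 + 8 \cdot 0 = 72 + 0 = 72$)
$u = 4$ ($u = -4 + \left(3 - 5\right) \left(-4\right) = -4 - -8 = -4 + 8 = 4$)
$z{\left(E,n \right)} = 75$ ($z{\left(E,n \right)} = 72 + 3 = 75$)
$43035 - \left(u + \frac{J{\left(2 \right)}}{-104}\right) z{\left(-7,F{\left(2 \right)} \right)} = 43035 - \left(4 - \frac{5}{-104}\right) 75 = 43035 - \left(4 - - \frac{5}{104}\right) 75 = 43035 - \left(4 + \frac{5}{104}\right) 75 = 43035 - \frac{421}{104} \cdot 75 = 43035 - \frac{31575}{104} = \frac{4444065}{104}$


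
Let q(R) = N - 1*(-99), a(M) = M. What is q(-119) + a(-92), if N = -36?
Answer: -29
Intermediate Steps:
q(R) = 63 (q(R) = -36 - 1*(-99) = -36 + 99 = 63)
q(-119) + a(-92) = 63 - 92 = -29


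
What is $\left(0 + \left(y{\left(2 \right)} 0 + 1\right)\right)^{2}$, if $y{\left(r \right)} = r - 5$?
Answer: $1$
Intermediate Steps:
$y{\left(r \right)} = -5 + r$
$\left(0 + \left(y{\left(2 \right)} 0 + 1\right)\right)^{2} = \left(0 + \left(\left(-5 + 2\right) 0 + 1\right)\right)^{2} = \left(0 + \left(\left(-3\right) 0 + 1\right)\right)^{2} = \left(0 + \left(0 + 1\right)\right)^{2} = \left(0 + 1\right)^{2} = 1^{2} = 1$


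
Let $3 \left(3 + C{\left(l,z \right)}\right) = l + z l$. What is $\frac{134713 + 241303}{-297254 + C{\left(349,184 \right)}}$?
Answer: $- \frac{564024}{413603} \approx -1.3637$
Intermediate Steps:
$C{\left(l,z \right)} = -3 + \frac{l}{3} + \frac{l z}{3}$ ($C{\left(l,z \right)} = -3 + \frac{l + z l}{3} = -3 + \frac{l + l z}{3} = -3 + \left(\frac{l}{3} + \frac{l z}{3}\right) = -3 + \frac{l}{3} + \frac{l z}{3}$)
$\frac{134713 + 241303}{-297254 + C{\left(349,184 \right)}} = \frac{134713 + 241303}{-297254 + \left(-3 + \frac{1}{3} \cdot 349 + \frac{1}{3} \cdot 349 \cdot 184\right)} = \frac{376016}{-297254 + \left(-3 + \frac{349}{3} + \frac{64216}{3}\right)} = \frac{376016}{-297254 + \frac{64556}{3}} = \frac{376016}{- \frac{827206}{3}} = 376016 \left(- \frac{3}{827206}\right) = - \frac{564024}{413603}$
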